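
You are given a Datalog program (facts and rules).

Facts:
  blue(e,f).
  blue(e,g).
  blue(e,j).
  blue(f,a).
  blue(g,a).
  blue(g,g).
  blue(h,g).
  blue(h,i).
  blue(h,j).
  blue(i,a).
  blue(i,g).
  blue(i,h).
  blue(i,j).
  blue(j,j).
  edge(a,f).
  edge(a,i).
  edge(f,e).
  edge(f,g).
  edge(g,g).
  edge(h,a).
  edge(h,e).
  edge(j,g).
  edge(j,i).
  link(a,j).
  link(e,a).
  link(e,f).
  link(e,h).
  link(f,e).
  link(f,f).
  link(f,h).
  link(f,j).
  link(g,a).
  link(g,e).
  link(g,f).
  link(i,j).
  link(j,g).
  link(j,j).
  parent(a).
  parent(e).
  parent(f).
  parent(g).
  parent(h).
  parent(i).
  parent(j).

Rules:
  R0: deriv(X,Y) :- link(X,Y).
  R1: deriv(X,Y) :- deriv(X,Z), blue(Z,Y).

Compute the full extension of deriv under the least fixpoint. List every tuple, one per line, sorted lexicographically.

round 1: derive deriv(a,j) via R0 from link(a,j)
round 1: derive deriv(e,a) via R0 from link(e,a)
round 1: derive deriv(e,f) via R0 from link(e,f)
round 1: derive deriv(e,h) via R0 from link(e,h)
round 1: derive deriv(f,e) via R0 from link(f,e)
round 1: derive deriv(f,f) via R0 from link(f,f)
round 1: derive deriv(f,h) via R0 from link(f,h)
round 1: derive deriv(f,j) via R0 from link(f,j)
round 1: derive deriv(g,a) via R0 from link(g,a)
round 1: derive deriv(g,e) via R0 from link(g,e)
round 1: derive deriv(g,f) via R0 from link(g,f)
round 1: derive deriv(i,j) via R0 from link(i,j)
round 1: derive deriv(j,g) via R0 from link(j,g)
round 1: derive deriv(j,j) via R0 from link(j,j)
round 2: derive deriv(e,g) via R1 from deriv(e,h), blue(h,g)
round 2: derive deriv(e,i) via R1 from deriv(e,h), blue(h,i)
round 2: derive deriv(e,j) via R1 from deriv(e,h), blue(h,j)
round 2: derive deriv(f,a) via R1 from deriv(f,f), blue(f,a)
round 2: derive deriv(f,g) via R1 from deriv(f,e), blue(e,g)
round 2: derive deriv(f,i) via R1 from deriv(f,h), blue(h,i)
round 2: derive deriv(g,g) via R1 from deriv(g,e), blue(e,g)
round 2: derive deriv(g,j) via R1 from deriv(g,e), blue(e,j)
round 2: derive deriv(j,a) via R1 from deriv(j,g), blue(g,a)

deriv(a,j)
deriv(e,a)
deriv(e,f)
deriv(e,g)
deriv(e,h)
deriv(e,i)
deriv(e,j)
deriv(f,a)
deriv(f,e)
deriv(f,f)
deriv(f,g)
deriv(f,h)
deriv(f,i)
deriv(f,j)
deriv(g,a)
deriv(g,e)
deriv(g,f)
deriv(g,g)
deriv(g,j)
deriv(i,j)
deriv(j,a)
deriv(j,g)
deriv(j,j)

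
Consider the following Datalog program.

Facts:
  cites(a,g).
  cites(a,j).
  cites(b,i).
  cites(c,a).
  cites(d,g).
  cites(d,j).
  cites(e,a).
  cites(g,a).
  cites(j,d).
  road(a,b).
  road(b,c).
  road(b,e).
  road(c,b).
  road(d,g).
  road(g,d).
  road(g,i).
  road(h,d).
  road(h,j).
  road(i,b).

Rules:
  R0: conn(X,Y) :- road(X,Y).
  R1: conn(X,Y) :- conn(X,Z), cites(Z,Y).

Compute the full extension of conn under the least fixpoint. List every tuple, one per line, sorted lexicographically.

conn(a,b)
conn(a,i)
conn(b,a)
conn(b,c)
conn(b,d)
conn(b,e)
conn(b,g)
conn(b,j)
conn(c,b)
conn(c,i)
conn(d,a)
conn(d,d)
conn(d,g)
conn(d,j)
conn(g,a)
conn(g,d)
conn(g,g)
conn(g,i)
conn(g,j)
conn(h,a)
conn(h,d)
conn(h,g)
conn(h,j)
conn(i,b)
conn(i,i)

round 1: derive conn(a,b) via R0 from road(a,b)
round 1: derive conn(b,c) via R0 from road(b,c)
round 1: derive conn(b,e) via R0 from road(b,e)
round 1: derive conn(c,b) via R0 from road(c,b)
round 1: derive conn(d,g) via R0 from road(d,g)
round 1: derive conn(g,d) via R0 from road(g,d)
round 1: derive conn(g,i) via R0 from road(g,i)
round 1: derive conn(h,d) via R0 from road(h,d)
round 1: derive conn(h,j) via R0 from road(h,j)
round 1: derive conn(i,b) via R0 from road(i,b)
round 2: derive conn(a,i) via R1 from conn(a,b), cites(b,i)
round 2: derive conn(b,a) via R1 from conn(b,c), cites(c,a)
round 2: derive conn(c,i) via R1 from conn(c,b), cites(b,i)
round 2: derive conn(d,a) via R1 from conn(d,g), cites(g,a)
round 2: derive conn(g,g) via R1 from conn(g,d), cites(d,g)
round 2: derive conn(g,j) via R1 from conn(g,d), cites(d,j)
round 2: derive conn(h,g) via R1 from conn(h,d), cites(d,g)
round 2: derive conn(i,i) via R1 from conn(i,b), cites(b,i)
round 3: derive conn(b,g) via R1 from conn(b,a), cites(a,g)
round 3: derive conn(b,j) via R1 from conn(b,a), cites(a,j)
round 3: derive conn(d,j) via R1 from conn(d,a), cites(a,j)
round 3: derive conn(g,a) via R1 from conn(g,g), cites(g,a)
round 3: derive conn(h,a) via R1 from conn(h,g), cites(g,a)
round 4: derive conn(b,d) via R1 from conn(b,j), cites(j,d)
round 4: derive conn(d,d) via R1 from conn(d,j), cites(j,d)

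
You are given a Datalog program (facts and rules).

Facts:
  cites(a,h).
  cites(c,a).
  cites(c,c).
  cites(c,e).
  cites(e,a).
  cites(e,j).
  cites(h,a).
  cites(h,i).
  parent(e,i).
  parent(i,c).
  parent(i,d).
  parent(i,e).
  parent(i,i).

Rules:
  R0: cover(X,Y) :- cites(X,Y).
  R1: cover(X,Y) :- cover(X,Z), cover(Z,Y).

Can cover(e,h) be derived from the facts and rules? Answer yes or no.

yes

round 1: derive cover(a,h) via R0 from cites(a,h)
round 1: derive cover(c,a) via R0 from cites(c,a)
round 1: derive cover(c,c) via R0 from cites(c,c)
round 1: derive cover(c,e) via R0 from cites(c,e)
round 1: derive cover(e,a) via R0 from cites(e,a)
round 1: derive cover(e,j) via R0 from cites(e,j)
round 1: derive cover(h,a) via R0 from cites(h,a)
round 1: derive cover(h,i) via R0 from cites(h,i)
round 2: derive cover(a,a) via R1 from cover(a,h), cover(h,a)
round 2: derive cover(a,i) via R1 from cover(a,h), cover(h,i)
round 2: derive cover(c,h) via R1 from cover(c,a), cover(a,h)
round 2: derive cover(c,j) via R1 from cover(c,e), cover(e,j)
round 2: derive cover(e,h) via R1 from cover(e,a), cover(a,h)
round 2: derive cover(h,h) via R1 from cover(h,a), cover(a,h)
round 3: derive cover(c,i) via R1 from cover(c,a), cover(a,i)
round 3: derive cover(e,i) via R1 from cover(e,a), cover(a,i)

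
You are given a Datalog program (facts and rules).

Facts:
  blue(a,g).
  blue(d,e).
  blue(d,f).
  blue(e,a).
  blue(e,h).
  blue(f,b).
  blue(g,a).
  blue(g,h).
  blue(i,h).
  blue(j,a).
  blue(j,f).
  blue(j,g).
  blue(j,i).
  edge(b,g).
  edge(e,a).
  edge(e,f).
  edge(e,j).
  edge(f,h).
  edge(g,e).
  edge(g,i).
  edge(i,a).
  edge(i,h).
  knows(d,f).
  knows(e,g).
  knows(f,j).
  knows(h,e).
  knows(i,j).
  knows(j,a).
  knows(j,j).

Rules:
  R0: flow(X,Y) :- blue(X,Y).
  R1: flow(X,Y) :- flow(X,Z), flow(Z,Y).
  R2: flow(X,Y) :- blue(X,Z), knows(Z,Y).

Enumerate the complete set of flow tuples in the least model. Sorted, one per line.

round 1: derive flow(a,g) via R0 from blue(a,g)
round 1: derive flow(d,e) via R0 from blue(d,e)
round 1: derive flow(d,f) via R0 from blue(d,f)
round 1: derive flow(e,a) via R0 from blue(e,a)
round 1: derive flow(e,h) via R0 from blue(e,h)
round 1: derive flow(f,b) via R0 from blue(f,b)
round 1: derive flow(g,a) via R0 from blue(g,a)
round 1: derive flow(g,h) via R0 from blue(g,h)
round 1: derive flow(i,h) via R0 from blue(i,h)
round 1: derive flow(j,a) via R0 from blue(j,a)
round 1: derive flow(j,f) via R0 from blue(j,f)
round 1: derive flow(j,g) via R0 from blue(j,g)
round 1: derive flow(j,i) via R0 from blue(j,i)
round 1: derive flow(d,g) via R2 from blue(d,e), knows(e,g)
round 1: derive flow(d,j) via R2 from blue(d,f), knows(f,j)
round 1: derive flow(e,e) via R2 from blue(e,h), knows(h,e)
round 1: derive flow(g,e) via R2 from blue(g,h), knows(h,e)
round 1: derive flow(i,e) via R2 from blue(i,h), knows(h,e)
round 1: derive flow(j,j) via R2 from blue(j,f), knows(f,j)
round 2: derive flow(a,a) via R1 from flow(a,g), flow(g,a)
round 2: derive flow(a,e) via R1 from flow(a,g), flow(g,e)
round 2: derive flow(a,h) via R1 from flow(a,g), flow(g,h)
round 2: derive flow(d,a) via R1 from flow(d,e), flow(e,a)
round 2: derive flow(d,b) via R1 from flow(d,f), flow(f,b)
round 2: derive flow(d,h) via R1 from flow(d,e), flow(e,h)
round 2: derive flow(d,i) via R1 from flow(d,j), flow(j,i)
round 2: derive flow(e,g) via R1 from flow(e,a), flow(a,g)
round 2: derive flow(g,g) via R1 from flow(g,a), flow(a,g)
round 2: derive flow(i,a) via R1 from flow(i,e), flow(e,a)
round 2: derive flow(j,b) via R1 from flow(j,f), flow(f,b)
round 2: derive flow(j,e) via R1 from flow(j,g), flow(g,e)
round 2: derive flow(j,h) via R1 from flow(j,g), flow(g,h)
round 3: derive flow(i,g) via R1 from flow(i,a), flow(a,g)

flow(a,a)
flow(a,e)
flow(a,g)
flow(a,h)
flow(d,a)
flow(d,b)
flow(d,e)
flow(d,f)
flow(d,g)
flow(d,h)
flow(d,i)
flow(d,j)
flow(e,a)
flow(e,e)
flow(e,g)
flow(e,h)
flow(f,b)
flow(g,a)
flow(g,e)
flow(g,g)
flow(g,h)
flow(i,a)
flow(i,e)
flow(i,g)
flow(i,h)
flow(j,a)
flow(j,b)
flow(j,e)
flow(j,f)
flow(j,g)
flow(j,h)
flow(j,i)
flow(j,j)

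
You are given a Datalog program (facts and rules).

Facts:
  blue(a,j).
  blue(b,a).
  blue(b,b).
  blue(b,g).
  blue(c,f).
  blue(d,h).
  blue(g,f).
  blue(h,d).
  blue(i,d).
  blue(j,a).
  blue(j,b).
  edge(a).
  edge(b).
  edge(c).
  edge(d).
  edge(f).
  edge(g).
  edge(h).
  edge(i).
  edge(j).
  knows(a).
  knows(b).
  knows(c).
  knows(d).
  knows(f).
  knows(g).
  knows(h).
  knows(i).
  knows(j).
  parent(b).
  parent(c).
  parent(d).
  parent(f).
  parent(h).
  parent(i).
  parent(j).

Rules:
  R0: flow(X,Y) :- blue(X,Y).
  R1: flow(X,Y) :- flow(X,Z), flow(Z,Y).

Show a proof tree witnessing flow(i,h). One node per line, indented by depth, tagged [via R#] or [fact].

round 1: derive flow(a,j) via R0 from blue(a,j)
round 1: derive flow(b,a) via R0 from blue(b,a)
round 1: derive flow(b,b) via R0 from blue(b,b)
round 1: derive flow(b,g) via R0 from blue(b,g)
round 1: derive flow(c,f) via R0 from blue(c,f)
round 1: derive flow(d,h) via R0 from blue(d,h)
round 1: derive flow(g,f) via R0 from blue(g,f)
round 1: derive flow(h,d) via R0 from blue(h,d)
round 1: derive flow(i,d) via R0 from blue(i,d)
round 1: derive flow(j,a) via R0 from blue(j,a)
round 1: derive flow(j,b) via R0 from blue(j,b)
round 2: derive flow(a,a) via R1 from flow(a,j), flow(j,a)
round 2: derive flow(a,b) via R1 from flow(a,j), flow(j,b)
round 2: derive flow(b,f) via R1 from flow(b,g), flow(g,f)
round 2: derive flow(b,j) via R1 from flow(b,a), flow(a,j)
round 2: derive flow(d,d) via R1 from flow(d,h), flow(h,d)
round 2: derive flow(h,h) via R1 from flow(h,d), flow(d,h)
round 2: derive flow(i,h) via R1 from flow(i,d), flow(d,h)
round 2: derive flow(j,g) via R1 from flow(j,b), flow(b,g)
round 2: derive flow(j,j) via R1 from flow(j,a), flow(a,j)
round 3: derive flow(a,f) via R1 from flow(a,b), flow(b,f)
round 3: derive flow(a,g) via R1 from flow(a,b), flow(b,g)
round 3: derive flow(j,f) via R1 from flow(j,b), flow(b,f)

flow(i,h)  [via R1]
  flow(i,d)  [via R0]
    blue(i,d)  [fact]
  flow(d,h)  [via R0]
    blue(d,h)  [fact]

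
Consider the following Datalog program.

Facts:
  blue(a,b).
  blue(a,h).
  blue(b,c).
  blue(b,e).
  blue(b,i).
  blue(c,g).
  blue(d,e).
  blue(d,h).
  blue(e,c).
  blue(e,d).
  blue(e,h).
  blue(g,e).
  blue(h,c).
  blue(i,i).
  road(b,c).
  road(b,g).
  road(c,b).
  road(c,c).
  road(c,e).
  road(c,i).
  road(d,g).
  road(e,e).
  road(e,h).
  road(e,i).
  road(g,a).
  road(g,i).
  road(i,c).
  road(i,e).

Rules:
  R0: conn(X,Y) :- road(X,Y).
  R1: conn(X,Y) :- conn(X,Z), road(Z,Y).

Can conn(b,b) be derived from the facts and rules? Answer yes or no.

yes

round 1: derive conn(b,c) via R0 from road(b,c)
round 1: derive conn(b,g) via R0 from road(b,g)
round 1: derive conn(c,b) via R0 from road(c,b)
round 1: derive conn(c,c) via R0 from road(c,c)
round 1: derive conn(c,e) via R0 from road(c,e)
round 1: derive conn(c,i) via R0 from road(c,i)
round 1: derive conn(d,g) via R0 from road(d,g)
round 1: derive conn(e,e) via R0 from road(e,e)
round 1: derive conn(e,h) via R0 from road(e,h)
round 1: derive conn(e,i) via R0 from road(e,i)
round 1: derive conn(g,a) via R0 from road(g,a)
round 1: derive conn(g,i) via R0 from road(g,i)
round 1: derive conn(i,c) via R0 from road(i,c)
round 1: derive conn(i,e) via R0 from road(i,e)
round 2: derive conn(b,a) via R1 from conn(b,g), road(g,a)
round 2: derive conn(b,b) via R1 from conn(b,c), road(c,b)
round 2: derive conn(b,e) via R1 from conn(b,c), road(c,e)
round 2: derive conn(b,i) via R1 from conn(b,c), road(c,i)
round 2: derive conn(c,g) via R1 from conn(c,b), road(b,g)
round 2: derive conn(c,h) via R1 from conn(c,e), road(e,h)
round 2: derive conn(d,a) via R1 from conn(d,g), road(g,a)
round 2: derive conn(d,i) via R1 from conn(d,g), road(g,i)
round 2: derive conn(e,c) via R1 from conn(e,i), road(i,c)
round 2: derive conn(g,c) via R1 from conn(g,i), road(i,c)
round 2: derive conn(g,e) via R1 from conn(g,i), road(i,e)
round 2: derive conn(i,b) via R1 from conn(i,c), road(c,b)
round 2: derive conn(i,h) via R1 from conn(i,e), road(e,h)
round 2: derive conn(i,i) via R1 from conn(i,c), road(c,i)
round 3: derive conn(b,h) via R1 from conn(b,e), road(e,h)
round 3: derive conn(c,a) via R1 from conn(c,g), road(g,a)
round 3: derive conn(d,c) via R1 from conn(d,i), road(i,c)
round 3: derive conn(d,e) via R1 from conn(d,i), road(i,e)
round 3: derive conn(e,b) via R1 from conn(e,c), road(c,b)
round 3: derive conn(g,b) via R1 from conn(g,c), road(c,b)
round 3: derive conn(g,h) via R1 from conn(g,e), road(e,h)
round 3: derive conn(i,g) via R1 from conn(i,b), road(b,g)
round 4: derive conn(d,b) via R1 from conn(d,c), road(c,b)
round 4: derive conn(d,h) via R1 from conn(d,e), road(e,h)
round 4: derive conn(e,g) via R1 from conn(e,b), road(b,g)
round 4: derive conn(g,g) via R1 from conn(g,b), road(b,g)
round 4: derive conn(i,a) via R1 from conn(i,g), road(g,a)
round 5: derive conn(e,a) via R1 from conn(e,g), road(g,a)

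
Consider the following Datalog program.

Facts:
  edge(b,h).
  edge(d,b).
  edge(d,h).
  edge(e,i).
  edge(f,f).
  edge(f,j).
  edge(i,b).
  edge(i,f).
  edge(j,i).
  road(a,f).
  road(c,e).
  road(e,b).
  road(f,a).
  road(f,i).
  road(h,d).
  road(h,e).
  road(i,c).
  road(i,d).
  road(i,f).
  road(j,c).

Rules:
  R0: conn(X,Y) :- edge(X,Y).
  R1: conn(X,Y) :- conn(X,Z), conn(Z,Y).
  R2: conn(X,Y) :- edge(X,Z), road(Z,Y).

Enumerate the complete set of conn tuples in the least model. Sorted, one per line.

conn(b,a)
conn(b,b)
conn(b,c)
conn(b,d)
conn(b,e)
conn(b,f)
conn(b,h)
conn(b,i)
conn(b,j)
conn(d,a)
conn(d,b)
conn(d,c)
conn(d,d)
conn(d,e)
conn(d,f)
conn(d,h)
conn(d,i)
conn(d,j)
conn(e,a)
conn(e,b)
conn(e,c)
conn(e,d)
conn(e,e)
conn(e,f)
conn(e,h)
conn(e,i)
conn(e,j)
conn(f,a)
conn(f,b)
conn(f,c)
conn(f,d)
conn(f,e)
conn(f,f)
conn(f,h)
conn(f,i)
conn(f,j)
conn(i,a)
conn(i,b)
conn(i,c)
conn(i,d)
conn(i,e)
conn(i,f)
conn(i,h)
conn(i,i)
conn(i,j)
conn(j,a)
conn(j,b)
conn(j,c)
conn(j,d)
conn(j,e)
conn(j,f)
conn(j,h)
conn(j,i)
conn(j,j)

round 1: derive conn(b,h) via R0 from edge(b,h)
round 1: derive conn(d,b) via R0 from edge(d,b)
round 1: derive conn(d,h) via R0 from edge(d,h)
round 1: derive conn(e,i) via R0 from edge(e,i)
round 1: derive conn(f,f) via R0 from edge(f,f)
round 1: derive conn(f,j) via R0 from edge(f,j)
round 1: derive conn(i,b) via R0 from edge(i,b)
round 1: derive conn(i,f) via R0 from edge(i,f)
round 1: derive conn(j,i) via R0 from edge(j,i)
round 1: derive conn(b,d) via R2 from edge(b,h), road(h,d)
round 1: derive conn(b,e) via R2 from edge(b,h), road(h,e)
round 1: derive conn(d,d) via R2 from edge(d,h), road(h,d)
round 1: derive conn(d,e) via R2 from edge(d,h), road(h,e)
round 1: derive conn(e,c) via R2 from edge(e,i), road(i,c)
round 1: derive conn(e,d) via R2 from edge(e,i), road(i,d)
round 1: derive conn(e,f) via R2 from edge(e,i), road(i,f)
round 1: derive conn(f,a) via R2 from edge(f,f), road(f,a)
round 1: derive conn(f,c) via R2 from edge(f,j), road(j,c)
round 1: derive conn(f,i) via R2 from edge(f,f), road(f,i)
round 1: derive conn(i,a) via R2 from edge(i,f), road(f,a)
round 1: derive conn(i,i) via R2 from edge(i,f), road(f,i)
round 1: derive conn(j,c) via R2 from edge(j,i), road(i,c)
round 1: derive conn(j,d) via R2 from edge(j,i), road(i,d)
round 1: derive conn(j,f) via R2 from edge(j,i), road(i,f)
round 2: derive conn(b,b) via R1 from conn(b,d), conn(d,b)
round 2: derive conn(b,c) via R1 from conn(b,e), conn(e,c)
round 2: derive conn(b,f) via R1 from conn(b,e), conn(e,f)
round 2: derive conn(b,i) via R1 from conn(b,e), conn(e,i)
round 2: derive conn(d,c) via R1 from conn(d,e), conn(e,c)
round 2: derive conn(d,f) via R1 from conn(d,e), conn(e,f)
round 2: derive conn(d,i) via R1 from conn(d,e), conn(e,i)
round 2: derive conn(e,a) via R1 from conn(e,f), conn(f,a)
round 2: derive conn(e,b) via R1 from conn(e,d), conn(d,b)
round 2: derive conn(e,e) via R1 from conn(e,d), conn(d,e)
round 2: derive conn(e,h) via R1 from conn(e,d), conn(d,h)
round 2: derive conn(e,j) via R1 from conn(e,f), conn(f,j)
round 2: derive conn(f,b) via R1 from conn(f,i), conn(i,b)
round 2: derive conn(f,d) via R1 from conn(f,j), conn(j,d)
round 2: derive conn(i,c) via R1 from conn(i,f), conn(f,c)
round 2: derive conn(i,d) via R1 from conn(i,b), conn(b,d)
round 2: derive conn(i,e) via R1 from conn(i,b), conn(b,e)
round 2: derive conn(i,h) via R1 from conn(i,b), conn(b,h)
round 2: derive conn(i,j) via R1 from conn(i,f), conn(f,j)
round 2: derive conn(j,a) via R1 from conn(j,f), conn(f,a)
round 2: derive conn(j,b) via R1 from conn(j,d), conn(d,b)
round 2: derive conn(j,e) via R1 from conn(j,d), conn(d,e)
round 2: derive conn(j,h) via R1 from conn(j,d), conn(d,h)
round 2: derive conn(j,j) via R1 from conn(j,f), conn(f,j)
round 3: derive conn(b,a) via R1 from conn(b,e), conn(e,a)
round 3: derive conn(b,j) via R1 from conn(b,e), conn(e,j)
round 3: derive conn(d,a) via R1 from conn(d,e), conn(e,a)
round 3: derive conn(d,j) via R1 from conn(d,e), conn(e,j)
round 3: derive conn(f,e) via R1 from conn(f,b), conn(b,e)
round 3: derive conn(f,h) via R1 from conn(f,b), conn(b,h)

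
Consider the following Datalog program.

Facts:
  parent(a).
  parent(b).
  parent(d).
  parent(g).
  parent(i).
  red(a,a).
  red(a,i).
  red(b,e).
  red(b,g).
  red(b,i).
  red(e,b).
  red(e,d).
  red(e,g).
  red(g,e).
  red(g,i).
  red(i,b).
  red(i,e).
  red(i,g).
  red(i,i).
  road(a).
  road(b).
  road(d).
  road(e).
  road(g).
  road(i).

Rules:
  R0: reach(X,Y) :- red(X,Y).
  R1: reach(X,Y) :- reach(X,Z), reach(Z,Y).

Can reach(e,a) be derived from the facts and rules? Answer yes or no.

no

round 1: derive reach(a,a) via R0 from red(a,a)
round 1: derive reach(a,i) via R0 from red(a,i)
round 1: derive reach(b,e) via R0 from red(b,e)
round 1: derive reach(b,g) via R0 from red(b,g)
round 1: derive reach(b,i) via R0 from red(b,i)
round 1: derive reach(e,b) via R0 from red(e,b)
round 1: derive reach(e,d) via R0 from red(e,d)
round 1: derive reach(e,g) via R0 from red(e,g)
round 1: derive reach(g,e) via R0 from red(g,e)
round 1: derive reach(g,i) via R0 from red(g,i)
round 1: derive reach(i,b) via R0 from red(i,b)
round 1: derive reach(i,e) via R0 from red(i,e)
round 1: derive reach(i,g) via R0 from red(i,g)
round 1: derive reach(i,i) via R0 from red(i,i)
round 2: derive reach(a,b) via R1 from reach(a,i), reach(i,b)
round 2: derive reach(a,e) via R1 from reach(a,i), reach(i,e)
round 2: derive reach(a,g) via R1 from reach(a,i), reach(i,g)
round 2: derive reach(b,b) via R1 from reach(b,e), reach(e,b)
round 2: derive reach(b,d) via R1 from reach(b,e), reach(e,d)
round 2: derive reach(e,e) via R1 from reach(e,b), reach(b,e)
round 2: derive reach(e,i) via R1 from reach(e,b), reach(b,i)
round 2: derive reach(g,b) via R1 from reach(g,e), reach(e,b)
round 2: derive reach(g,d) via R1 from reach(g,e), reach(e,d)
round 2: derive reach(g,g) via R1 from reach(g,e), reach(e,g)
round 2: derive reach(i,d) via R1 from reach(i,e), reach(e,d)
round 3: derive reach(a,d) via R1 from reach(a,b), reach(b,d)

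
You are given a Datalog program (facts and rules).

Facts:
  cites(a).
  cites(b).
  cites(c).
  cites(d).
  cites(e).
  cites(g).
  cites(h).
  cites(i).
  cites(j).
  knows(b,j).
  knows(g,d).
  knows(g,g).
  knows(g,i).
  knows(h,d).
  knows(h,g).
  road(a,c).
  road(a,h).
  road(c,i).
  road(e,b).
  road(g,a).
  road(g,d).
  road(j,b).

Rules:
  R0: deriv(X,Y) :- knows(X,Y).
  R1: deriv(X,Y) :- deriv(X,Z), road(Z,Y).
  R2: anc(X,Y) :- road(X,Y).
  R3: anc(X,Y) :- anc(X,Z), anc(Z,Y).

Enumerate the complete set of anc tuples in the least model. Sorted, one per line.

round 1: derive anc(a,c) via R2 from road(a,c)
round 1: derive anc(a,h) via R2 from road(a,h)
round 1: derive anc(c,i) via R2 from road(c,i)
round 1: derive anc(e,b) via R2 from road(e,b)
round 1: derive anc(g,a) via R2 from road(g,a)
round 1: derive anc(g,d) via R2 from road(g,d)
round 1: derive anc(j,b) via R2 from road(j,b)
round 2: derive anc(a,i) via R3 from anc(a,c), anc(c,i)
round 2: derive anc(g,c) via R3 from anc(g,a), anc(a,c)
round 2: derive anc(g,h) via R3 from anc(g,a), anc(a,h)
round 3: derive anc(g,i) via R3 from anc(g,a), anc(a,i)

anc(a,c)
anc(a,h)
anc(a,i)
anc(c,i)
anc(e,b)
anc(g,a)
anc(g,c)
anc(g,d)
anc(g,h)
anc(g,i)
anc(j,b)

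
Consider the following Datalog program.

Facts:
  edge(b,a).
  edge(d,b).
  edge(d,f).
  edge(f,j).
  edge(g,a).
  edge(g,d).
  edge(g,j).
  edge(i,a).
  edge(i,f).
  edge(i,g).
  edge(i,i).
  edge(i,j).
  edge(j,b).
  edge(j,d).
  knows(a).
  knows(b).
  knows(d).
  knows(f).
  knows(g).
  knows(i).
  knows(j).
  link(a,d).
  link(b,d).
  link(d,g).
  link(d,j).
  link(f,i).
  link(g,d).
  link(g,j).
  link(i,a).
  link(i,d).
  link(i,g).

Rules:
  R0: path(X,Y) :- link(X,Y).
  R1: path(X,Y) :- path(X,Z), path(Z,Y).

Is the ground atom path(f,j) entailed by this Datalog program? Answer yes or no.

yes

round 1: derive path(a,d) via R0 from link(a,d)
round 1: derive path(b,d) via R0 from link(b,d)
round 1: derive path(d,g) via R0 from link(d,g)
round 1: derive path(d,j) via R0 from link(d,j)
round 1: derive path(f,i) via R0 from link(f,i)
round 1: derive path(g,d) via R0 from link(g,d)
round 1: derive path(g,j) via R0 from link(g,j)
round 1: derive path(i,a) via R0 from link(i,a)
round 1: derive path(i,d) via R0 from link(i,d)
round 1: derive path(i,g) via R0 from link(i,g)
round 2: derive path(a,g) via R1 from path(a,d), path(d,g)
round 2: derive path(a,j) via R1 from path(a,d), path(d,j)
round 2: derive path(b,g) via R1 from path(b,d), path(d,g)
round 2: derive path(b,j) via R1 from path(b,d), path(d,j)
round 2: derive path(d,d) via R1 from path(d,g), path(g,d)
round 2: derive path(f,a) via R1 from path(f,i), path(i,a)
round 2: derive path(f,d) via R1 from path(f,i), path(i,d)
round 2: derive path(f,g) via R1 from path(f,i), path(i,g)
round 2: derive path(g,g) via R1 from path(g,d), path(d,g)
round 2: derive path(i,j) via R1 from path(i,d), path(d,j)
round 3: derive path(f,j) via R1 from path(f,a), path(a,j)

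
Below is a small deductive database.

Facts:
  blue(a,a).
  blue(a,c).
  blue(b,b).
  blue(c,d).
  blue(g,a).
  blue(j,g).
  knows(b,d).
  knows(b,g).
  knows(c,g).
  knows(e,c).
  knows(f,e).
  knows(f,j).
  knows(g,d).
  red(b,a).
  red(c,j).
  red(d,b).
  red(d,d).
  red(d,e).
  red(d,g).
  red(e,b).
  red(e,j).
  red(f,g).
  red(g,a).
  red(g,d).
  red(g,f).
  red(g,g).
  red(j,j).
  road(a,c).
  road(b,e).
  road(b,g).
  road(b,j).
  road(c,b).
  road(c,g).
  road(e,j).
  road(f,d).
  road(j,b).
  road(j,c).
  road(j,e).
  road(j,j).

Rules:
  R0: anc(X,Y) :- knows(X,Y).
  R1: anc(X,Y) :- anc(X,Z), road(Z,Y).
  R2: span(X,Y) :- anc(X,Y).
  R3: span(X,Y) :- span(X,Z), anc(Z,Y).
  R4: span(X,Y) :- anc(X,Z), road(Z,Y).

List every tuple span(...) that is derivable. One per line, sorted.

round 1: derive anc(b,d) via R0 from knows(b,d)
round 1: derive anc(b,g) via R0 from knows(b,g)
round 1: derive anc(c,g) via R0 from knows(c,g)
round 1: derive anc(e,c) via R0 from knows(e,c)
round 1: derive anc(f,e) via R0 from knows(f,e)
round 1: derive anc(f,j) via R0 from knows(f,j)
round 1: derive anc(g,d) via R0 from knows(g,d)
round 2: derive anc(e,b) via R1 from anc(e,c), road(c,b)
round 2: derive anc(e,g) via R1 from anc(e,c), road(c,g)
round 2: derive anc(f,b) via R1 from anc(f,j), road(j,b)
round 2: derive anc(f,c) via R1 from anc(f,j), road(j,c)
round 2: derive span(b,d) via R2 from anc(b,d)
round 2: derive span(b,g) via R2 from anc(b,g)
round 2: derive span(c,g) via R2 from anc(c,g)
round 2: derive span(e,c) via R2 from anc(e,c)
round 2: derive span(f,e) via R2 from anc(f,e)
round 2: derive span(f,j) via R2 from anc(f,j)
round 2: derive span(g,d) via R2 from anc(g,d)
round 2: derive span(e,b) via R4 from anc(e,c), road(c,b)
round 2: derive span(e,g) via R4 from anc(e,c), road(c,g)
round 2: derive span(f,b) via R4 from anc(f,j), road(j,b)
round 2: derive span(f,c) via R4 from anc(f,j), road(j,c)
round 3: derive anc(e,e) via R1 from anc(e,b), road(b,e)
round 3: derive anc(e,j) via R1 from anc(e,b), road(b,j)
round 3: derive anc(f,g) via R1 from anc(f,b), road(b,g)
round 3: derive span(c,d) via R3 from span(c,g), anc(g,d)
round 3: derive span(e,d) via R3 from span(e,b), anc(b,d)
round 3: derive span(f,d) via R3 from span(f,b), anc(b,d)
round 3: derive span(f,g) via R3 from span(f,b), anc(b,g)
round 3: derive span(e,e) via R4 from anc(e,b), road(b,e)
round 3: derive span(e,j) via R4 from anc(e,b), road(b,j)

span(b,d)
span(b,g)
span(c,d)
span(c,g)
span(e,b)
span(e,c)
span(e,d)
span(e,e)
span(e,g)
span(e,j)
span(f,b)
span(f,c)
span(f,d)
span(f,e)
span(f,g)
span(f,j)
span(g,d)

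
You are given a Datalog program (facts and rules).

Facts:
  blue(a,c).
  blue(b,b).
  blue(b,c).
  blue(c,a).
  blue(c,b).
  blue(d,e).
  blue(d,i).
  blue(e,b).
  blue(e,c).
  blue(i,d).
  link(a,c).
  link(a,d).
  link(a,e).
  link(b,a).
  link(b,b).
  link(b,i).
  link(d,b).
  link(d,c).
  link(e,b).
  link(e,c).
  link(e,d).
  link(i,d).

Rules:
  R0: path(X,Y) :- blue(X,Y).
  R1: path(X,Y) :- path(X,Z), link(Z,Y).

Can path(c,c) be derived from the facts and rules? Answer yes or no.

round 1: derive path(a,c) via R0 from blue(a,c)
round 1: derive path(b,b) via R0 from blue(b,b)
round 1: derive path(b,c) via R0 from blue(b,c)
round 1: derive path(c,a) via R0 from blue(c,a)
round 1: derive path(c,b) via R0 from blue(c,b)
round 1: derive path(d,e) via R0 from blue(d,e)
round 1: derive path(d,i) via R0 from blue(d,i)
round 1: derive path(e,b) via R0 from blue(e,b)
round 1: derive path(e,c) via R0 from blue(e,c)
round 1: derive path(i,d) via R0 from blue(i,d)
round 2: derive path(b,a) via R1 from path(b,b), link(b,a)
round 2: derive path(b,i) via R1 from path(b,b), link(b,i)
round 2: derive path(c,c) via R1 from path(c,a), link(a,c)
round 2: derive path(c,d) via R1 from path(c,a), link(a,d)
round 2: derive path(c,e) via R1 from path(c,a), link(a,e)
round 2: derive path(c,i) via R1 from path(c,b), link(b,i)
round 2: derive path(d,b) via R1 from path(d,e), link(e,b)
round 2: derive path(d,c) via R1 from path(d,e), link(e,c)
round 2: derive path(d,d) via R1 from path(d,e), link(e,d)
round 2: derive path(e,a) via R1 from path(e,b), link(b,a)
round 2: derive path(e,i) via R1 from path(e,b), link(b,i)
round 2: derive path(i,b) via R1 from path(i,d), link(d,b)
round 2: derive path(i,c) via R1 from path(i,d), link(d,c)
round 3: derive path(b,d) via R1 from path(b,a), link(a,d)
round 3: derive path(b,e) via R1 from path(b,a), link(a,e)
round 3: derive path(d,a) via R1 from path(d,b), link(b,a)
round 3: derive path(e,d) via R1 from path(e,a), link(a,d)
round 3: derive path(e,e) via R1 from path(e,a), link(a,e)
round 3: derive path(i,a) via R1 from path(i,b), link(b,a)
round 3: derive path(i,i) via R1 from path(i,b), link(b,i)
round 4: derive path(i,e) via R1 from path(i,a), link(a,e)

yes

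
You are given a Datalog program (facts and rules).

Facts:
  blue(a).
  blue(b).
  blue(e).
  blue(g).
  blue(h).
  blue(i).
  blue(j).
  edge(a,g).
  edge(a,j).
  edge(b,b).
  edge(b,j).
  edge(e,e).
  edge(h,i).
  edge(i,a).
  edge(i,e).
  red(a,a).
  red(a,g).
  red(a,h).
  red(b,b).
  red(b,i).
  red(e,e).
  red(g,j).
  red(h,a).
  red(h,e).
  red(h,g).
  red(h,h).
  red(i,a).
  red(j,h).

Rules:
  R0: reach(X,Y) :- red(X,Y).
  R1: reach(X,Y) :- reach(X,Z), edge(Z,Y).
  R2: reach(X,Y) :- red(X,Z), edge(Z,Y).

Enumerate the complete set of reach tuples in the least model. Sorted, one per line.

reach(a,a)
reach(a,e)
reach(a,g)
reach(a,h)
reach(a,i)
reach(a,j)
reach(b,a)
reach(b,b)
reach(b,e)
reach(b,g)
reach(b,i)
reach(b,j)
reach(e,e)
reach(g,j)
reach(h,a)
reach(h,e)
reach(h,g)
reach(h,h)
reach(h,i)
reach(h,j)
reach(i,a)
reach(i,g)
reach(i,j)
reach(j,a)
reach(j,e)
reach(j,g)
reach(j,h)
reach(j,i)
reach(j,j)

round 1: derive reach(a,a) via R0 from red(a,a)
round 1: derive reach(a,g) via R0 from red(a,g)
round 1: derive reach(a,h) via R0 from red(a,h)
round 1: derive reach(b,b) via R0 from red(b,b)
round 1: derive reach(b,i) via R0 from red(b,i)
round 1: derive reach(e,e) via R0 from red(e,e)
round 1: derive reach(g,j) via R0 from red(g,j)
round 1: derive reach(h,a) via R0 from red(h,a)
round 1: derive reach(h,e) via R0 from red(h,e)
round 1: derive reach(h,g) via R0 from red(h,g)
round 1: derive reach(h,h) via R0 from red(h,h)
round 1: derive reach(i,a) via R0 from red(i,a)
round 1: derive reach(j,h) via R0 from red(j,h)
round 1: derive reach(a,i) via R2 from red(a,h), edge(h,i)
round 1: derive reach(a,j) via R2 from red(a,a), edge(a,j)
round 1: derive reach(b,a) via R2 from red(b,i), edge(i,a)
round 1: derive reach(b,e) via R2 from red(b,i), edge(i,e)
round 1: derive reach(b,j) via R2 from red(b,b), edge(b,j)
round 1: derive reach(h,i) via R2 from red(h,h), edge(h,i)
round 1: derive reach(h,j) via R2 from red(h,a), edge(a,j)
round 1: derive reach(i,g) via R2 from red(i,a), edge(a,g)
round 1: derive reach(i,j) via R2 from red(i,a), edge(a,j)
round 1: derive reach(j,i) via R2 from red(j,h), edge(h,i)
round 2: derive reach(a,e) via R1 from reach(a,i), edge(i,e)
round 2: derive reach(b,g) via R1 from reach(b,a), edge(a,g)
round 2: derive reach(j,a) via R1 from reach(j,i), edge(i,a)
round 2: derive reach(j,e) via R1 from reach(j,i), edge(i,e)
round 3: derive reach(j,g) via R1 from reach(j,a), edge(a,g)
round 3: derive reach(j,j) via R1 from reach(j,a), edge(a,j)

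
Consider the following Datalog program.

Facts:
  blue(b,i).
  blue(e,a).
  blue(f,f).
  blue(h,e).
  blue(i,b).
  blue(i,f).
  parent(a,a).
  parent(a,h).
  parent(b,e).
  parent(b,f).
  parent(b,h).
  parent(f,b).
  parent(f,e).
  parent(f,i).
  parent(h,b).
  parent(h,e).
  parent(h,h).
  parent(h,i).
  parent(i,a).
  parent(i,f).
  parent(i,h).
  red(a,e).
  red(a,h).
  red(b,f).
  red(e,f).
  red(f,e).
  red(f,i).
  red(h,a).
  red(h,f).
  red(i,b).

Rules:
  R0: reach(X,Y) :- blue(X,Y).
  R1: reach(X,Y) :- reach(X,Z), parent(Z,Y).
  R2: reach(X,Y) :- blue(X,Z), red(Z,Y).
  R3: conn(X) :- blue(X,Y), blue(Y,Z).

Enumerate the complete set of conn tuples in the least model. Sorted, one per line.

round 1: derive conn(b) via R3 from blue(b,i), blue(i,b)
round 1: derive conn(f) via R3 from blue(f,f), blue(f,f)
round 1: derive conn(h) via R3 from blue(h,e), blue(e,a)
round 1: derive conn(i) via R3 from blue(i,b), blue(b,i)

conn(b)
conn(f)
conn(h)
conn(i)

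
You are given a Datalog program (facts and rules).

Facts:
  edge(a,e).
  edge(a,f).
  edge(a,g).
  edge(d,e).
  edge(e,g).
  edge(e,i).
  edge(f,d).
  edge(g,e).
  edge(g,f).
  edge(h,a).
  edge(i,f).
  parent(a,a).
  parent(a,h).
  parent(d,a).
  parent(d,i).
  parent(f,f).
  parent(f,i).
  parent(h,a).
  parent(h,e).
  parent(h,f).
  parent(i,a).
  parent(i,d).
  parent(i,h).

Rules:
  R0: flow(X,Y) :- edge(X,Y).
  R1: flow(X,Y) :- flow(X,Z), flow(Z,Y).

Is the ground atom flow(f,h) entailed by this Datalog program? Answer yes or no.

round 1: derive flow(a,e) via R0 from edge(a,e)
round 1: derive flow(a,f) via R0 from edge(a,f)
round 1: derive flow(a,g) via R0 from edge(a,g)
round 1: derive flow(d,e) via R0 from edge(d,e)
round 1: derive flow(e,g) via R0 from edge(e,g)
round 1: derive flow(e,i) via R0 from edge(e,i)
round 1: derive flow(f,d) via R0 from edge(f,d)
round 1: derive flow(g,e) via R0 from edge(g,e)
round 1: derive flow(g,f) via R0 from edge(g,f)
round 1: derive flow(h,a) via R0 from edge(h,a)
round 1: derive flow(i,f) via R0 from edge(i,f)
round 2: derive flow(a,d) via R1 from flow(a,f), flow(f,d)
round 2: derive flow(a,i) via R1 from flow(a,e), flow(e,i)
round 2: derive flow(d,g) via R1 from flow(d,e), flow(e,g)
round 2: derive flow(d,i) via R1 from flow(d,e), flow(e,i)
round 2: derive flow(e,e) via R1 from flow(e,g), flow(g,e)
round 2: derive flow(e,f) via R1 from flow(e,g), flow(g,f)
round 2: derive flow(f,e) via R1 from flow(f,d), flow(d,e)
round 2: derive flow(g,d) via R1 from flow(g,f), flow(f,d)
round 2: derive flow(g,g) via R1 from flow(g,e), flow(e,g)
round 2: derive flow(g,i) via R1 from flow(g,e), flow(e,i)
round 2: derive flow(h,e) via R1 from flow(h,a), flow(a,e)
round 2: derive flow(h,f) via R1 from flow(h,a), flow(a,f)
round 2: derive flow(h,g) via R1 from flow(h,a), flow(a,g)
round 2: derive flow(i,d) via R1 from flow(i,f), flow(f,d)
round 3: derive flow(d,d) via R1 from flow(d,g), flow(g,d)
round 3: derive flow(d,f) via R1 from flow(d,e), flow(e,f)
round 3: derive flow(e,d) via R1 from flow(e,f), flow(f,d)
round 3: derive flow(f,f) via R1 from flow(f,e), flow(e,f)
round 3: derive flow(f,g) via R1 from flow(f,d), flow(d,g)
round 3: derive flow(f,i) via R1 from flow(f,d), flow(d,i)
round 3: derive flow(h,d) via R1 from flow(h,a), flow(a,d)
round 3: derive flow(h,i) via R1 from flow(h,a), flow(a,i)
round 3: derive flow(i,e) via R1 from flow(i,d), flow(d,e)
round 3: derive flow(i,g) via R1 from flow(i,d), flow(d,g)
round 3: derive flow(i,i) via R1 from flow(i,d), flow(d,i)

no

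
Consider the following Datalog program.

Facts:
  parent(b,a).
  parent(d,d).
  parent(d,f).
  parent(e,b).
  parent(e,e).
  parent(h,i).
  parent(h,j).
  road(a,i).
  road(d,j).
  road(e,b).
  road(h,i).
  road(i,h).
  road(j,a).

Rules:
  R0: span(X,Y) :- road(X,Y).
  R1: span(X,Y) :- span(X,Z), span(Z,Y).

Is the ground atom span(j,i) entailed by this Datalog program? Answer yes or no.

yes

round 1: derive span(a,i) via R0 from road(a,i)
round 1: derive span(d,j) via R0 from road(d,j)
round 1: derive span(e,b) via R0 from road(e,b)
round 1: derive span(h,i) via R0 from road(h,i)
round 1: derive span(i,h) via R0 from road(i,h)
round 1: derive span(j,a) via R0 from road(j,a)
round 2: derive span(a,h) via R1 from span(a,i), span(i,h)
round 2: derive span(d,a) via R1 from span(d,j), span(j,a)
round 2: derive span(h,h) via R1 from span(h,i), span(i,h)
round 2: derive span(i,i) via R1 from span(i,h), span(h,i)
round 2: derive span(j,i) via R1 from span(j,a), span(a,i)
round 3: derive span(d,h) via R1 from span(d,a), span(a,h)
round 3: derive span(d,i) via R1 from span(d,a), span(a,i)
round 3: derive span(j,h) via R1 from span(j,a), span(a,h)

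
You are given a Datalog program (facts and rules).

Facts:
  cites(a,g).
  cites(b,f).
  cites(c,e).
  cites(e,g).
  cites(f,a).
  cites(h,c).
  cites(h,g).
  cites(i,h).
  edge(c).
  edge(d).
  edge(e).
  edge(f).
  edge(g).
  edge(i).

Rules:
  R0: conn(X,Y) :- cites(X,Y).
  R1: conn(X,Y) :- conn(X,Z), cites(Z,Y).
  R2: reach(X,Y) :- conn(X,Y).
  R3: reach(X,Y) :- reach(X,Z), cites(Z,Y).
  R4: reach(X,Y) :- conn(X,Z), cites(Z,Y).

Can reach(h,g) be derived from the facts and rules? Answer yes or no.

yes

round 1: derive conn(a,g) via R0 from cites(a,g)
round 1: derive conn(b,f) via R0 from cites(b,f)
round 1: derive conn(c,e) via R0 from cites(c,e)
round 1: derive conn(e,g) via R0 from cites(e,g)
round 1: derive conn(f,a) via R0 from cites(f,a)
round 1: derive conn(h,c) via R0 from cites(h,c)
round 1: derive conn(h,g) via R0 from cites(h,g)
round 1: derive conn(i,h) via R0 from cites(i,h)
round 2: derive conn(b,a) via R1 from conn(b,f), cites(f,a)
round 2: derive conn(c,g) via R1 from conn(c,e), cites(e,g)
round 2: derive conn(f,g) via R1 from conn(f,a), cites(a,g)
round 2: derive conn(h,e) via R1 from conn(h,c), cites(c,e)
round 2: derive conn(i,c) via R1 from conn(i,h), cites(h,c)
round 2: derive conn(i,g) via R1 from conn(i,h), cites(h,g)
round 2: derive reach(a,g) via R2 from conn(a,g)
round 2: derive reach(b,f) via R2 from conn(b,f)
round 2: derive reach(c,e) via R2 from conn(c,e)
round 2: derive reach(e,g) via R2 from conn(e,g)
round 2: derive reach(f,a) via R2 from conn(f,a)
round 2: derive reach(h,c) via R2 from conn(h,c)
round 2: derive reach(h,g) via R2 from conn(h,g)
round 2: derive reach(i,h) via R2 from conn(i,h)
round 2: derive reach(b,a) via R4 from conn(b,f), cites(f,a)
round 2: derive reach(c,g) via R4 from conn(c,e), cites(e,g)
round 2: derive reach(f,g) via R4 from conn(f,a), cites(a,g)
round 2: derive reach(h,e) via R4 from conn(h,c), cites(c,e)
round 2: derive reach(i,c) via R4 from conn(i,h), cites(h,c)
round 2: derive reach(i,g) via R4 from conn(i,h), cites(h,g)
round 3: derive conn(b,g) via R1 from conn(b,a), cites(a,g)
round 3: derive conn(i,e) via R1 from conn(i,c), cites(c,e)
round 3: derive reach(b,g) via R3 from reach(b,a), cites(a,g)
round 3: derive reach(i,e) via R3 from reach(i,c), cites(c,e)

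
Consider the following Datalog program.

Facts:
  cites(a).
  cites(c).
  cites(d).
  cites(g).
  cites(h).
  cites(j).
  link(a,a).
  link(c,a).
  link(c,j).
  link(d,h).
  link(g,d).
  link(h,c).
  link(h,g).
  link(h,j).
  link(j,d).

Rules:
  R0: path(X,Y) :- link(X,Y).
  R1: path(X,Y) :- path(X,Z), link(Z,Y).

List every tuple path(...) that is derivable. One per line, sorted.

path(a,a)
path(c,a)
path(c,c)
path(c,d)
path(c,g)
path(c,h)
path(c,j)
path(d,a)
path(d,c)
path(d,d)
path(d,g)
path(d,h)
path(d,j)
path(g,a)
path(g,c)
path(g,d)
path(g,g)
path(g,h)
path(g,j)
path(h,a)
path(h,c)
path(h,d)
path(h,g)
path(h,h)
path(h,j)
path(j,a)
path(j,c)
path(j,d)
path(j,g)
path(j,h)
path(j,j)

round 1: derive path(a,a) via R0 from link(a,a)
round 1: derive path(c,a) via R0 from link(c,a)
round 1: derive path(c,j) via R0 from link(c,j)
round 1: derive path(d,h) via R0 from link(d,h)
round 1: derive path(g,d) via R0 from link(g,d)
round 1: derive path(h,c) via R0 from link(h,c)
round 1: derive path(h,g) via R0 from link(h,g)
round 1: derive path(h,j) via R0 from link(h,j)
round 1: derive path(j,d) via R0 from link(j,d)
round 2: derive path(c,d) via R1 from path(c,j), link(j,d)
round 2: derive path(d,c) via R1 from path(d,h), link(h,c)
round 2: derive path(d,g) via R1 from path(d,h), link(h,g)
round 2: derive path(d,j) via R1 from path(d,h), link(h,j)
round 2: derive path(g,h) via R1 from path(g,d), link(d,h)
round 2: derive path(h,a) via R1 from path(h,c), link(c,a)
round 2: derive path(h,d) via R1 from path(h,g), link(g,d)
round 2: derive path(j,h) via R1 from path(j,d), link(d,h)
round 3: derive path(c,h) via R1 from path(c,d), link(d,h)
round 3: derive path(d,a) via R1 from path(d,c), link(c,a)
round 3: derive path(d,d) via R1 from path(d,g), link(g,d)
round 3: derive path(g,c) via R1 from path(g,h), link(h,c)
round 3: derive path(g,g) via R1 from path(g,h), link(h,g)
round 3: derive path(g,j) via R1 from path(g,h), link(h,j)
round 3: derive path(h,h) via R1 from path(h,d), link(d,h)
round 3: derive path(j,c) via R1 from path(j,h), link(h,c)
round 3: derive path(j,g) via R1 from path(j,h), link(h,g)
round 3: derive path(j,j) via R1 from path(j,h), link(h,j)
round 4: derive path(c,c) via R1 from path(c,h), link(h,c)
round 4: derive path(c,g) via R1 from path(c,h), link(h,g)
round 4: derive path(g,a) via R1 from path(g,c), link(c,a)
round 4: derive path(j,a) via R1 from path(j,c), link(c,a)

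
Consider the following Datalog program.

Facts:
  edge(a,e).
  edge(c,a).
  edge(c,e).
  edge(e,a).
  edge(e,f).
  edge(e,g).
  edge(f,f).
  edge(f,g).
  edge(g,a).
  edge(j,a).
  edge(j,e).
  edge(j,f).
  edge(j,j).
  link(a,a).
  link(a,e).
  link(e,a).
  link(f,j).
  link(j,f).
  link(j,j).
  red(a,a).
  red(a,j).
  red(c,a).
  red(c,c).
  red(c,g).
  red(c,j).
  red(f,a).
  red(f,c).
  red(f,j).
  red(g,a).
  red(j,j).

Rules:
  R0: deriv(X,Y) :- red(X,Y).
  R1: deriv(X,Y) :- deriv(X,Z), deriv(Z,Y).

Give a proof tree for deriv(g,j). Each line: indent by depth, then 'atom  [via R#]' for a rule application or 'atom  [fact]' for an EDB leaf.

deriv(g,j)  [via R1]
  deriv(g,a)  [via R0]
    red(g,a)  [fact]
  deriv(a,j)  [via R0]
    red(a,j)  [fact]

round 1: derive deriv(a,a) via R0 from red(a,a)
round 1: derive deriv(a,j) via R0 from red(a,j)
round 1: derive deriv(c,a) via R0 from red(c,a)
round 1: derive deriv(c,c) via R0 from red(c,c)
round 1: derive deriv(c,g) via R0 from red(c,g)
round 1: derive deriv(c,j) via R0 from red(c,j)
round 1: derive deriv(f,a) via R0 from red(f,a)
round 1: derive deriv(f,c) via R0 from red(f,c)
round 1: derive deriv(f,j) via R0 from red(f,j)
round 1: derive deriv(g,a) via R0 from red(g,a)
round 1: derive deriv(j,j) via R0 from red(j,j)
round 2: derive deriv(f,g) via R1 from deriv(f,c), deriv(c,g)
round 2: derive deriv(g,j) via R1 from deriv(g,a), deriv(a,j)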